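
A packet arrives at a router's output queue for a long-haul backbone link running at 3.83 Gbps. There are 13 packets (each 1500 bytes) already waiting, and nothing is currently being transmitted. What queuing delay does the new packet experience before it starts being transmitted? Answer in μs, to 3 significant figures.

40.7 μs

Each queued packet: L/R = 12000/3830000000 = 3.13316 μs.
13 queued → 40.7311 μs.
Queuing delay = 40.7 μs.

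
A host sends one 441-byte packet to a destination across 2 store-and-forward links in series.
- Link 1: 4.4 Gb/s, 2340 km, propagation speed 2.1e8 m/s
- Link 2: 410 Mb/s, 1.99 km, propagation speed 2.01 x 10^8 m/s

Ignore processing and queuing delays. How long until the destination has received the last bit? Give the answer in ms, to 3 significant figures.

L = 441 × 8 = 3528 bits.
Transmission delays (L/R per hop): 0.000801818, 0.00860488 ms; sum = 0.0094067 ms.
Propagation delays (d/s per hop): 11.1429, 0.0099005 ms; sum = 11.1528 ms.
End-to-end = 11.2 ms.

11.2 ms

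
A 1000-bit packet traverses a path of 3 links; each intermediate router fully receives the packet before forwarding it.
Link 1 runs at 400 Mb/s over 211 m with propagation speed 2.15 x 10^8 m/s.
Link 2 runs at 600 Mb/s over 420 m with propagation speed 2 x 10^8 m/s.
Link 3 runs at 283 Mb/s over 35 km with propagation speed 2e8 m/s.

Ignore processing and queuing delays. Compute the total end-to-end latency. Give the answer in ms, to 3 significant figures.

Transmission delays (L/R per hop): 0.0025, 0.00166667, 0.00353357 ms; sum = 0.00770024 ms.
Propagation delays (d/s per hop): 0.000981395, 0.0021, 0.175 ms; sum = 0.178081 ms.
End-to-end = 0.186 ms.

0.186 ms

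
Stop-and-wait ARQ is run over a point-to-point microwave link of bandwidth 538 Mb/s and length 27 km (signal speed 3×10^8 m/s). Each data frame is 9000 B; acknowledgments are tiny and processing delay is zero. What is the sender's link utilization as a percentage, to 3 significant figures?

t_tx = L/R = 72000/538000000 = 0.000133829 s.
t_prop = 27000/300000000 = 9e-05 s; RTT = 0.00018 s.
Cycle = t_tx + RTT = 0.000313829 s.
Utilization = t_tx / cycle = 0.000133829/0.000313829 = 42.6 %.

42.6 %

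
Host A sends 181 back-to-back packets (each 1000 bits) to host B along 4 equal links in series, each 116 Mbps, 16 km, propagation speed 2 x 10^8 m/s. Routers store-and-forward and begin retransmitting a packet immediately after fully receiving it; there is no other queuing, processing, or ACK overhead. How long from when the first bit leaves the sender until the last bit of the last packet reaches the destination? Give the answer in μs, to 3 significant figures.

Per-hop transmission t_tx = L/R = 1000/116000000 = 8.62069 μs.
Per-hop propagation t_prop = 16000/200000000 = 80 μs.
Pipeline fill: first packet needs 4·t_tx to clear all hops; remaining 180 packets each add one t_tx.
Total = (4+181-1)·t_tx + 4·t_prop = 184·8.62069 + 4·80 = 1910 μs.

1910 μs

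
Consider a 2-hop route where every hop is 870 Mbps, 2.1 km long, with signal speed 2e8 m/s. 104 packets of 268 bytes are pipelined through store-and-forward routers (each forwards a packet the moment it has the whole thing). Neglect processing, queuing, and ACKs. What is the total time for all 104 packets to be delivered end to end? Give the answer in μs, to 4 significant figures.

Per-hop transmission t_tx = L/R = 2144/870000000 = 2.46437 μs.
Per-hop propagation t_prop = 2100/200000000 = 10.5 μs.
Pipeline fill: first packet needs 2·t_tx to clear all hops; remaining 103 packets each add one t_tx.
Total = (2+104-1)·t_tx + 2·t_prop = 105·2.46437 + 2·10.5 = 279.8 μs.

279.8 μs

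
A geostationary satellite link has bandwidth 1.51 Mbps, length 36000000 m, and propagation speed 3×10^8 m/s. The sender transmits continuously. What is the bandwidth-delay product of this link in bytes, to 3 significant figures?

22700 bytes

Propagation delay = 36000000 / 300000000 = 0.12 s.
BDP = R × t_prop = 1510000 × 0.12 = 181200 bits.
In bytes: 181200/8 = 22700 bytes.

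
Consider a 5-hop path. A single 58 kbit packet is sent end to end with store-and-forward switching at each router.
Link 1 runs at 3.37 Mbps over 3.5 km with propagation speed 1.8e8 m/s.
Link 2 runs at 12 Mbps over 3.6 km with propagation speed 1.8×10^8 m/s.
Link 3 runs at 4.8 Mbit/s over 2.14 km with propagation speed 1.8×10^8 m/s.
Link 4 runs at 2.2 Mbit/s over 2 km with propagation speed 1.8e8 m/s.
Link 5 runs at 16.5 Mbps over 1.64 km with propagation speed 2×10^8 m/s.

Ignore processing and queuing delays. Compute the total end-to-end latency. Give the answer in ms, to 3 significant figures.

64.1 ms

L = 58000 bits.
Transmission delays (L/R per hop): 17.2107, 4.83333, 12.0833, 26.3636, 3.51515 ms; sum = 64.0061 ms.
Propagation delays (d/s per hop): 0.0194444, 0.02, 0.0118889, 0.0111111, 0.0082 ms; sum = 0.0706444 ms.
End-to-end = 64.1 ms.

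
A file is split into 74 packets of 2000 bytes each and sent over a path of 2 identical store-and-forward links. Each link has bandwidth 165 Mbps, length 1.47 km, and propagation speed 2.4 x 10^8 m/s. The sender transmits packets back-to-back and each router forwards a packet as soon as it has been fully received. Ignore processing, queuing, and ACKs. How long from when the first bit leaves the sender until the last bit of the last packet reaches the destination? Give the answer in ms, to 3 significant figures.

7.28 ms

Per-hop transmission t_tx = L/R = 16000/165000000 = 0.0969697 ms.
Per-hop propagation t_prop = 1470/240000000 = 0.006125 ms.
Pipeline fill: first packet needs 2·t_tx to clear all hops; remaining 73 packets each add one t_tx.
Total = (2+74-1)·t_tx + 2·t_prop = 75·0.0969697 + 2·0.006125 = 7.28 ms.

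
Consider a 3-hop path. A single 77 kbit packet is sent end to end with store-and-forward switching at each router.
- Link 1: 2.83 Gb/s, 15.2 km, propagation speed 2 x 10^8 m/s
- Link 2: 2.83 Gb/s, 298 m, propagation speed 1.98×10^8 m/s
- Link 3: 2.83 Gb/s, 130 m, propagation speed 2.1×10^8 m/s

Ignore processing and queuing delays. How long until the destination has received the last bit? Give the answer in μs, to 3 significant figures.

160 μs

L = 77000 bits.
Transmission delay per hop = L/R = 77000/2830000000 = 27.2085 μs; 3 hops → 81.6254 μs.
Propagation delays (d/s per hop): 76, 1.50505, 0.619048 μs; sum = 78.1241 μs.
End-to-end = 160 μs.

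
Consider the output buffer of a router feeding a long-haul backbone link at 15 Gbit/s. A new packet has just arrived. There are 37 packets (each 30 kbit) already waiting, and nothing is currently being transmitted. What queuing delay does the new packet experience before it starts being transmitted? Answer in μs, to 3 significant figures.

Each queued packet: L/R = 30000/15000000000 = 2 μs.
37 queued → 74 μs.
Queuing delay = 74.0 μs.

74.0 μs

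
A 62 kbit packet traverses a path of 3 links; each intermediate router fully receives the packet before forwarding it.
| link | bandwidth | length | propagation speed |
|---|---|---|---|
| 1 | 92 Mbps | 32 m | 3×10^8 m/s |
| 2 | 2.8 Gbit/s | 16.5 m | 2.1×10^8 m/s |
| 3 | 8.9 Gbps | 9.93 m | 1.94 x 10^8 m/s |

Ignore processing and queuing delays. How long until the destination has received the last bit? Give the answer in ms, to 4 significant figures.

L = 62000 bits.
Transmission delays (L/R per hop): 0.673913, 0.0221429, 0.00696629 ms; sum = 0.703022 ms.
Propagation delays (d/s per hop): 0.000106667, 7.85714e-05, 5.11856e-05 ms; sum = 0.000236424 ms.
End-to-end = 0.7033 ms.

0.7033 ms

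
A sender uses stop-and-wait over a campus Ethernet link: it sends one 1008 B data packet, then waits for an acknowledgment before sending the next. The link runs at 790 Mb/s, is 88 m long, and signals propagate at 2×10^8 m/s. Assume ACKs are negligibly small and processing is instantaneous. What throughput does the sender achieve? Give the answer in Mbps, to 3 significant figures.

727 Mbps

t_tx = L/R = 8064/790000000 = 1.02076e-05 s.
t_prop = 88/200000000 = 4.4e-07 s; RTT = 8.8e-07 s.
Cycle = t_tx + RTT = 1.10876e-05 s.
Throughput = L / cycle = 8064 / 1.10876e-05 = 727 Mbps.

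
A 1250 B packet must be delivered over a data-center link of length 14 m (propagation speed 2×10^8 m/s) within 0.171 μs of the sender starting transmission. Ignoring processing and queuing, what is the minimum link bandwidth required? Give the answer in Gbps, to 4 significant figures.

99.01 Gbps

L = 10000 bits.
Propagation delay = 14 / 200000000 = 0.07 μs.
Transmission budget = 0.171 − 0.07 = 0.101 μs.
R ≥ L / t_tx = 10000 bits / 1.01e-07 s = 99.01 Gbps.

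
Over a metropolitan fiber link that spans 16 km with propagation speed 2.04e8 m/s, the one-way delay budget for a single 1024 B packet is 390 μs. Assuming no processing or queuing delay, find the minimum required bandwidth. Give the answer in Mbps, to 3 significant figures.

L = 8192 bits.
Propagation delay = 16000 / 204000000 = 78.4314 μs.
Transmission budget = 390 − 78.4314 = 311.569 μs.
R ≥ L / t_tx = 8192 bits / 0.000311569 s = 26.3 Mbps.

26.3 Mbps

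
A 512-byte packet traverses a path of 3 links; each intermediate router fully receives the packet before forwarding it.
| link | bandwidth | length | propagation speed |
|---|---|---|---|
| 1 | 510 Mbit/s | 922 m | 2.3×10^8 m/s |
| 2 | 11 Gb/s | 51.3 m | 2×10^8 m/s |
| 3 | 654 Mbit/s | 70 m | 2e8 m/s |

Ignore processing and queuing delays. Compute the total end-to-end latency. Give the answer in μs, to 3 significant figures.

L = 512 × 8 = 4096 bits.
Transmission delays (L/R per hop): 8.03137, 0.372364, 6.263 μs; sum = 14.6667 μs.
Propagation delays (d/s per hop): 4.0087, 0.2565, 0.35 μs; sum = 4.6152 μs.
End-to-end = 19.3 μs.

19.3 μs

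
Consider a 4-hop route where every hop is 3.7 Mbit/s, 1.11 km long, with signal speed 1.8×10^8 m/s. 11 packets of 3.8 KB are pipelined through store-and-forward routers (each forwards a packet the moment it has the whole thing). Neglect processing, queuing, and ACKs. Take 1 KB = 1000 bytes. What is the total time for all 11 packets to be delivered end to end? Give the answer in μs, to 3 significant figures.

Per-hop transmission t_tx = L/R = 30400/3700000 = 8216.22 μs.
Per-hop propagation t_prop = 1110/180000000 = 6.16667 μs.
Pipeline fill: first packet needs 4·t_tx to clear all hops; remaining 10 packets each add one t_tx.
Total = (4+11-1)·t_tx + 4·t_prop = 14·8216.22 + 4·6.16667 = 115000 μs.

115000 μs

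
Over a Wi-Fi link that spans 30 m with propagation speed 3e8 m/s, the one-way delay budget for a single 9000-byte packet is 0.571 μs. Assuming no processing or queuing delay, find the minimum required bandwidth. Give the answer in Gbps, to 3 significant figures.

153 Gbps

L = 72000 bits.
Propagation delay = 30 / 300000000 = 0.1 μs.
Transmission budget = 0.571 − 0.1 = 0.471 μs.
R ≥ L / t_tx = 72000 bits / 4.71e-07 s = 153 Gbps.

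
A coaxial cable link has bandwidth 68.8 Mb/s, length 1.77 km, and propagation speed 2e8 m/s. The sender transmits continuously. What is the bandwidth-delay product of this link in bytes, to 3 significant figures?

76.1 bytes

Propagation delay = 1770 / 200000000 = 8.85e-06 s.
BDP = R × t_prop = 68800000 × 8.85e-06 = 608.88 bits.
In bytes: 608.88/8 = 76.1 bytes.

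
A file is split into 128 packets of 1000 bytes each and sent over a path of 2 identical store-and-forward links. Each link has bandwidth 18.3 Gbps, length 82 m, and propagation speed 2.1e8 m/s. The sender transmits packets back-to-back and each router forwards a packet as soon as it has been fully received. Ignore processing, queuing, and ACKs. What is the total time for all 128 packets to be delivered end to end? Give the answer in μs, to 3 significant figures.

57.2 μs

Per-hop transmission t_tx = L/R = 8000/18300000000 = 0.437158 μs.
Per-hop propagation t_prop = 82/210000000 = 0.390476 μs.
Pipeline fill: first packet needs 2·t_tx to clear all hops; remaining 127 packets each add one t_tx.
Total = (2+128-1)·t_tx + 2·t_prop = 129·0.437158 + 2·0.390476 = 57.2 μs.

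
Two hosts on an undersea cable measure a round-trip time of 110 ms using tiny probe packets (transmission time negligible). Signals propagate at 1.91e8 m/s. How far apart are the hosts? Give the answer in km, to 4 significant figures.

10510 km

One-way propagation = RTT/2 = 55 ms.
d = s × t = 191000000 × 0.055 = 10510 km.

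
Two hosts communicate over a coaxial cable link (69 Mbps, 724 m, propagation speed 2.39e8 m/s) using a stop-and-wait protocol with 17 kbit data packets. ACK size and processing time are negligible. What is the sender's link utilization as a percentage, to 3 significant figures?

t_tx = L/R = 17000/69000000 = 0.000246377 s.
t_prop = 724/239000000 = 3.02929e-06 s; RTT = 6.05858e-06 s.
Cycle = t_tx + RTT = 0.000252435 s.
Utilization = t_tx / cycle = 0.000246377/0.000252435 = 97.6 %.

97.6 %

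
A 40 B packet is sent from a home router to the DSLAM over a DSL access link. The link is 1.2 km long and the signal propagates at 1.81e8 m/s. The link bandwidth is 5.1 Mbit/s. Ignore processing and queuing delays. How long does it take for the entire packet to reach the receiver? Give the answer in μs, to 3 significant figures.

L = 40 × 8 = 320 bits.
Transmission delay = L/R = 320 / 5100000 = 62.7451 μs.
Propagation delay = d/s = 1200 m / 181000000 m/s = 6.62983 μs.
Total = 69.4 μs.

69.4 μs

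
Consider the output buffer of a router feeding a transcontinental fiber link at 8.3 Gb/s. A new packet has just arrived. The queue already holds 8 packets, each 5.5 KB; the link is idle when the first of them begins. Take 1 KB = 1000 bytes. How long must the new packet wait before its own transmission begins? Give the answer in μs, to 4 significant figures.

42.41 μs

Each queued packet: L/R = 44000/8.3e+09 = 5.3012 μs.
8 queued → 42.4096 μs.
Queuing delay = 42.41 μs.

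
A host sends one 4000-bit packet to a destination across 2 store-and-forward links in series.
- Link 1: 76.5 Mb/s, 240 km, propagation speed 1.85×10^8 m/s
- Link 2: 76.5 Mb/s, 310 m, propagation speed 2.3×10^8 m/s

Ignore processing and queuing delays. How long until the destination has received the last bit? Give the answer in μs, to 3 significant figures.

Transmission delay per hop = L/R = 4000/76500000 = 52.2876 μs; 2 hops → 104.575 μs.
Propagation delays (d/s per hop): 1297.3, 1.34783 μs; sum = 1298.65 μs.
End-to-end = 1400 μs.

1400 μs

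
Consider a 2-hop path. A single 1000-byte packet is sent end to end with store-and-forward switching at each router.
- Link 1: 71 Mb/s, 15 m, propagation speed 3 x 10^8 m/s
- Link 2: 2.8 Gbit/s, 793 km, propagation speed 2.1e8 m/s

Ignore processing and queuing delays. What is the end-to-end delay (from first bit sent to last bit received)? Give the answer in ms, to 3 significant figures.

L = 1000 × 8 = 8000 bits.
Transmission delays (L/R per hop): 0.112676, 0.00285714 ms; sum = 0.115533 ms.
Propagation delays (d/s per hop): 5e-05, 3.77619 ms; sum = 3.77624 ms.
End-to-end = 3.89 ms.

3.89 ms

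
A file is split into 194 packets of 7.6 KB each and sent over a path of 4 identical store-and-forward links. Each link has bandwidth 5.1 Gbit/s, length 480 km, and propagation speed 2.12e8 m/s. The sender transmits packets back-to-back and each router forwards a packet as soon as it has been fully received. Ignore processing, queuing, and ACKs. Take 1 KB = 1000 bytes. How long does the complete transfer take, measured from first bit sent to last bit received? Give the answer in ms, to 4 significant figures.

11.41 ms

Per-hop transmission t_tx = L/R = 60800/5100000000 = 0.0119216 ms.
Per-hop propagation t_prop = 480000/212000000 = 2.26415 ms.
Pipeline fill: first packet needs 4·t_tx to clear all hops; remaining 193 packets each add one t_tx.
Total = (4+194-1)·t_tx + 4·t_prop = 197·0.0119216 + 4·2.26415 = 11.41 ms.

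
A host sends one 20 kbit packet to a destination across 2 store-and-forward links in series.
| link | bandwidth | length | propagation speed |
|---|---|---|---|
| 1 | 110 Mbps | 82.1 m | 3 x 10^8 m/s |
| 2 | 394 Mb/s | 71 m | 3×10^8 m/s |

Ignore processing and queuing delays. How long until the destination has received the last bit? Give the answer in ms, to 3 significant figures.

L = 20000 bits.
Transmission delays (L/R per hop): 0.181818, 0.0507614 ms; sum = 0.23258 ms.
Propagation delays (d/s per hop): 0.000273667, 0.000236667 ms; sum = 0.000510333 ms.
End-to-end = 0.233 ms.

0.233 ms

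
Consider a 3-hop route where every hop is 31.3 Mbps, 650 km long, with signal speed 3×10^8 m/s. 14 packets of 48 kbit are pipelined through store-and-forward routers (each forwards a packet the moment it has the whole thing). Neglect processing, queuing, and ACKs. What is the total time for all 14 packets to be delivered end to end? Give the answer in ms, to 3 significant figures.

31.0 ms

Per-hop transmission t_tx = L/R = 48000/31300000 = 1.53355 ms.
Per-hop propagation t_prop = 650000/300000000 = 2.16667 ms.
Pipeline fill: first packet needs 3·t_tx to clear all hops; remaining 13 packets each add one t_tx.
Total = (3+14-1)·t_tx + 3·t_prop = 16·1.53355 + 3·2.16667 = 31.0 ms.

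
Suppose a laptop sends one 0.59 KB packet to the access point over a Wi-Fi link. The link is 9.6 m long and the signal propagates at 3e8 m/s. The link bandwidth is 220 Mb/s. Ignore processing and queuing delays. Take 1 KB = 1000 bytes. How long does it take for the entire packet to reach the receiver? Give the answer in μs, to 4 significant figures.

L = 4720 bits.
Transmission delay = L/R = 4720 / 220000000 = 21.4545 μs.
Propagation delay = d/s = 9.6 m / 300000000 m/s = 0.032 μs.
Total = 21.49 μs.

21.49 μs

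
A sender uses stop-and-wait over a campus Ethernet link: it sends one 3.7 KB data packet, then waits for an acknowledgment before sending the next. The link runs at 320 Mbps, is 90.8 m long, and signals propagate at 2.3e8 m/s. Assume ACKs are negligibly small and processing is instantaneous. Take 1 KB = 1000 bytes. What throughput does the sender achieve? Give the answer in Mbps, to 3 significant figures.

317 Mbps

t_tx = L/R = 29600/320000000 = 9.25e-05 s.
t_prop = 90.8/2.3e+08 = 3.94783e-07 s; RTT = 7.89565e-07 s.
Cycle = t_tx + RTT = 9.32896e-05 s.
Throughput = L / cycle = 29600 / 9.32896e-05 = 317 Mbps.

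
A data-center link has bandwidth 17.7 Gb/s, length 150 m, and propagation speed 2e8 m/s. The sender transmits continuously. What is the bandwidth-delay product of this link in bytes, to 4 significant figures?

1659 bytes

Propagation delay = 150 / 200000000 = 7.5e-07 s.
BDP = R × t_prop = 17700000000 × 7.5e-07 = 13275 bits.
In bytes: 13275/8 = 1659 bytes.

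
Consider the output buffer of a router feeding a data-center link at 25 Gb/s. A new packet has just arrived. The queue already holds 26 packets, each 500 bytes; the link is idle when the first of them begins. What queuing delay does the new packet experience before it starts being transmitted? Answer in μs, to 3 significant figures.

4.16 μs

Each queued packet: L/R = 4000/25000000000 = 0.16 μs.
26 queued → 4.16 μs.
Queuing delay = 4.16 μs.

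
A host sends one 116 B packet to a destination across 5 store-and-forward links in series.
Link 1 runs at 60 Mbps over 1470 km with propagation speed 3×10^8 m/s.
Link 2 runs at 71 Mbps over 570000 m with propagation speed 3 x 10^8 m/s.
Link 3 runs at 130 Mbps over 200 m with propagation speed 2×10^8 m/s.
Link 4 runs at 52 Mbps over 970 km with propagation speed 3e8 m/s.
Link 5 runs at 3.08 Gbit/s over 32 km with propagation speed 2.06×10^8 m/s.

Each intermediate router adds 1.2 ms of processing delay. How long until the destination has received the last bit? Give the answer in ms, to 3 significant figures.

L = 116 × 8 = 928 bits.
Transmission delays (L/R per hop): 0.0154667, 0.0130704, 0.00713846, 0.0178462, 0.000301299 ms; sum = 0.053823 ms.
Propagation delays (d/s per hop): 4.9, 1.9, 0.001, 3.23333, 0.15534 ms; sum = 10.1897 ms.
Processing at 4 router(s): 4 × 1.2 ms = 4.8 ms.
End-to-end = 15.0 ms.

15.0 ms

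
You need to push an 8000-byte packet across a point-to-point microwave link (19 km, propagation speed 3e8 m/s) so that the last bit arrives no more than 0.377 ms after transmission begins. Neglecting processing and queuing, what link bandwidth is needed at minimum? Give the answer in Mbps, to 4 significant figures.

204.0 Mbps

L = 64000 bits.
Propagation delay = 19000 / 300000000 = 0.0633333 ms.
Transmission budget = 0.377 − 0.0633333 = 0.313667 ms.
R ≥ L / t_tx = 64000 bits / 0.000313667 s = 204.0 Mbps.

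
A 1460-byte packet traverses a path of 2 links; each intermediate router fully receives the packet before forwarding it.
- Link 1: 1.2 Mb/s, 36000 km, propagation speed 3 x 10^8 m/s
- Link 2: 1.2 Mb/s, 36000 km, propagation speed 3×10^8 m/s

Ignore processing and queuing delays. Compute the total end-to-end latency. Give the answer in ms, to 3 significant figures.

L = 1460 × 8 = 11680 bits.
Transmission delay per hop = L/R = 11680/1200000 = 9.73333 ms; 2 hops → 19.4667 ms.
Propagation delays (d/s per hop): 120, 120 ms; sum = 240 ms.
End-to-end = 259 ms.

259 ms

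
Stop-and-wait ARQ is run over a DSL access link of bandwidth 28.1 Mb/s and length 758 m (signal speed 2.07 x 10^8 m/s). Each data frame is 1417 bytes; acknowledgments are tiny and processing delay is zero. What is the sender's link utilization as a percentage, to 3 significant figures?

t_tx = L/R = 11336/28100000 = 0.000403416 s.
t_prop = 758/2.07e+08 = 3.66184e-06 s; RTT = 7.32367e-06 s.
Cycle = t_tx + RTT = 0.00041074 s.
Utilization = t_tx / cycle = 0.000403416/0.00041074 = 98.2 %.

98.2 %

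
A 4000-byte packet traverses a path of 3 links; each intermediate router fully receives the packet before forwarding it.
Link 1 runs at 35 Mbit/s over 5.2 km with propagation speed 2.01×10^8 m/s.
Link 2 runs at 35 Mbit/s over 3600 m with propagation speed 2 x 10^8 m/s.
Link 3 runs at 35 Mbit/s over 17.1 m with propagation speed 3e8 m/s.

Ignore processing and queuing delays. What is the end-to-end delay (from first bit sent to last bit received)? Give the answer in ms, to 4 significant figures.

L = 4000 × 8 = 32000 bits.
Transmission delay per hop = L/R = 32000/35000000 = 0.914286 ms; 3 hops → 2.74286 ms.
Propagation delays (d/s per hop): 0.0258706, 0.018, 5.7e-05 ms; sum = 0.0439276 ms.
End-to-end = 2.787 ms.

2.787 ms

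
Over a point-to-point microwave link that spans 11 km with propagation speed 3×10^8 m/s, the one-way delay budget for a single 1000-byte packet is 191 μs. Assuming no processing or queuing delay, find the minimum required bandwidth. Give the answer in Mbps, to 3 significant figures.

51.8 Mbps

L = 8000 bits.
Propagation delay = 11000 / 300000000 = 36.6667 μs.
Transmission budget = 191 − 36.6667 = 154.333 μs.
R ≥ L / t_tx = 8000 bits / 0.000154333 s = 51.8 Mbps.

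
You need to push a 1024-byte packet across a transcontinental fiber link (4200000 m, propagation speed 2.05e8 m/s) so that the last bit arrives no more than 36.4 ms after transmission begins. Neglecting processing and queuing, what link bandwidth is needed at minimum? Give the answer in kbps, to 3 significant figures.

515 kbps

L = 8192 bits.
Propagation delay = 4200000 / 2.05e+08 = 20.4878 ms.
Transmission budget = 36.4 − 20.4878 = 15.9122 ms.
R ≥ L / t_tx = 8192 bits / 0.0159122 s = 515 kbps.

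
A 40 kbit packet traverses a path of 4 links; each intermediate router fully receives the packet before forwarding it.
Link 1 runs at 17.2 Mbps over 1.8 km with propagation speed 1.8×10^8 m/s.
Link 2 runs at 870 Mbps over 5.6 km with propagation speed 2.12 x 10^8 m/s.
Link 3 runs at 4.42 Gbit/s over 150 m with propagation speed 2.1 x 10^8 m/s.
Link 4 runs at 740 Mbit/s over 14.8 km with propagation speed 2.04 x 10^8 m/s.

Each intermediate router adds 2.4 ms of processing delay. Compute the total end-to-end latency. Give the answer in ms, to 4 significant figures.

9.744 ms

L = 40000 bits.
Transmission delays (L/R per hop): 2.32558, 0.045977, 0.00904977, 0.0540541 ms; sum = 2.43466 ms.
Propagation delays (d/s per hop): 0.01, 0.0264151, 0.000714286, 0.072549 ms; sum = 0.109678 ms.
Processing at 3 router(s): 3 × 2.4 ms = 7.2 ms.
End-to-end = 9.744 ms.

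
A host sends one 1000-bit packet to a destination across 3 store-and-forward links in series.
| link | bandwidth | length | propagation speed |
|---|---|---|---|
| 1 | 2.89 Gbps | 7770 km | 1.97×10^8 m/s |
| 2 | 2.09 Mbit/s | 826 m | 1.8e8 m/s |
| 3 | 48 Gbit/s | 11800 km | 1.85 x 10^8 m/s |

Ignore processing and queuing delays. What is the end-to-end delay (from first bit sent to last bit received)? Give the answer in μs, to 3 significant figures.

Transmission delays (L/R per hop): 0.346021, 478.469, 0.0208333 μs; sum = 478.836 μs.
Propagation delays (d/s per hop): 39441.6, 4.58889, 63783.8 μs; sum = 103230 μs.
End-to-end = 104000 μs.

104000 μs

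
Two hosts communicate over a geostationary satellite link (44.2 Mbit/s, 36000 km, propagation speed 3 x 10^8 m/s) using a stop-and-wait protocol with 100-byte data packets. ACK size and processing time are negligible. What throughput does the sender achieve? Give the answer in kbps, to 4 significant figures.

3.333 kbps

t_tx = L/R = 800/44200000 = 1.80995e-05 s.
t_prop = 36000000/300000000 = 0.12 s; RTT = 0.24 s.
Cycle = t_tx + RTT = 0.240018 s.
Throughput = L / cycle = 800 / 0.240018 = 3.333 kbps.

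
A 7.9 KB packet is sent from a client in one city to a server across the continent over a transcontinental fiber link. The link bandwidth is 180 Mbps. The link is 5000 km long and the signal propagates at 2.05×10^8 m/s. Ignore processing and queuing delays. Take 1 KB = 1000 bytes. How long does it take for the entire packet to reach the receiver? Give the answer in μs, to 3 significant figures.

L = 63200 bits.
Transmission delay = L/R = 63200 / 180000000 = 351.111 μs.
Propagation delay = d/s = 5000000 m / 2.05e+08 m/s = 24390.2 μs.
Total = 24700 μs.

24700 μs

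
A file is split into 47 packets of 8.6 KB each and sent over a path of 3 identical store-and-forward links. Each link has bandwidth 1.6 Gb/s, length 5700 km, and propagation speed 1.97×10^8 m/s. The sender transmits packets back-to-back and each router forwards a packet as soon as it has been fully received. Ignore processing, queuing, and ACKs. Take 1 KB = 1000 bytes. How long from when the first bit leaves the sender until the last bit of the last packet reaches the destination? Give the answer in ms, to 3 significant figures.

88.9 ms

Per-hop transmission t_tx = L/R = 68800/1600000000 = 0.043 ms.
Per-hop propagation t_prop = 5700000/197000000 = 28.934 ms.
Pipeline fill: first packet needs 3·t_tx to clear all hops; remaining 46 packets each add one t_tx.
Total = (3+47-1)·t_tx + 3·t_prop = 49·0.043 + 3·28.934 = 88.9 ms.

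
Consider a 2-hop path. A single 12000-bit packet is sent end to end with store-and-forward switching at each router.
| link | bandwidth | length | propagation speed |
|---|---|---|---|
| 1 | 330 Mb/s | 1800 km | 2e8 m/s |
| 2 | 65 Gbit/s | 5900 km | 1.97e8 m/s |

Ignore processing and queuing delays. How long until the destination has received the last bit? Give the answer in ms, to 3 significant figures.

Transmission delays (L/R per hop): 0.0363636, 0.000184615 ms; sum = 0.0365483 ms.
Propagation delays (d/s per hop): 9, 29.9492 ms; sum = 38.9492 ms.
End-to-end = 39.0 ms.

39.0 ms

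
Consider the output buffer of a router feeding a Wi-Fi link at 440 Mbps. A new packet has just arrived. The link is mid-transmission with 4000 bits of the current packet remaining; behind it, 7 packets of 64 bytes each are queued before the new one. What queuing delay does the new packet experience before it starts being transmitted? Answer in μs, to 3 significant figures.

Each queued packet: L/R = 512/440000000 = 1.16364 μs.
7 queued → 8.14545 μs.
Plus remaining 4000 bits of current packet: 9.09091 μs.
Queuing delay = 17.2 μs.

17.2 μs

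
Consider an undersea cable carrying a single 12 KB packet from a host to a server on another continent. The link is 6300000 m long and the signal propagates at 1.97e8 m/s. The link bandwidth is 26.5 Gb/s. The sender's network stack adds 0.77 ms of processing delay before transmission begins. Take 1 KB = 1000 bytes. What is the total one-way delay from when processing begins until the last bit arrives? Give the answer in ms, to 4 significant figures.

32.75 ms

L = 96000 bits.
Transmission delay = L/R = 96000 / 26500000000 = 0.00362264 ms.
Propagation delay = d/s = 6300000 m / 197000000 m/s = 31.9797 ms.
Plus processing delay 0.77 ms = 0.77 ms.
Total = 32.75 ms.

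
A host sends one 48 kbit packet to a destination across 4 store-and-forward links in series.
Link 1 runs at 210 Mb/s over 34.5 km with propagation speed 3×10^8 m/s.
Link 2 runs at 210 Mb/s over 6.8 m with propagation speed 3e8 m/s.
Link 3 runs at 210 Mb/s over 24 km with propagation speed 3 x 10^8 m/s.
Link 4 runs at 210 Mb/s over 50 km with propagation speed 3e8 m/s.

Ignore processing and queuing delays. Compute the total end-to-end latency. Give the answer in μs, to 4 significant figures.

1276 μs

L = 48000 bits.
Transmission delay per hop = L/R = 48000/210000000 = 228.571 μs; 4 hops → 914.286 μs.
Propagation delays (d/s per hop): 115, 0.0226667, 80, 166.667 μs; sum = 361.689 μs.
End-to-end = 1276 μs.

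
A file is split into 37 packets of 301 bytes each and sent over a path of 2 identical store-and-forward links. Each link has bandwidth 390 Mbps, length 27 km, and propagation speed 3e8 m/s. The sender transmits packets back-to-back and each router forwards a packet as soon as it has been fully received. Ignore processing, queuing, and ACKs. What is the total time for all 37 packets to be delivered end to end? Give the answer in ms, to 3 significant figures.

0.415 ms

Per-hop transmission t_tx = L/R = 2408/390000000 = 0.00617436 ms.
Per-hop propagation t_prop = 27000/300000000 = 0.09 ms.
Pipeline fill: first packet needs 2·t_tx to clear all hops; remaining 36 packets each add one t_tx.
Total = (2+37-1)·t_tx + 2·t_prop = 38·0.00617436 + 2·0.09 = 0.415 ms.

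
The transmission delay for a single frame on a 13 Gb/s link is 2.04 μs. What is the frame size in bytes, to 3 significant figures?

3320 bytes

L = R × t_tx = 13000000000 b/s × 2.04e-06 s = 26520 bits.
In bytes: 26520 / 8 = 3320 bytes.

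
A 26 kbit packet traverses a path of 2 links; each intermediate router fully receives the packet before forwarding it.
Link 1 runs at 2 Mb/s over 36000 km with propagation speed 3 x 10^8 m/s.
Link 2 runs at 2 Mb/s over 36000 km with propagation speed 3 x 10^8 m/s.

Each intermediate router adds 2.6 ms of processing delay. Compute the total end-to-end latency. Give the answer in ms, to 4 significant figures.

L = 26000 bits.
Transmission delay per hop = L/R = 26000/2000000 = 13 ms; 2 hops → 26 ms.
Propagation delays (d/s per hop): 120, 120 ms; sum = 240 ms.
Processing at 1 router(s): 1 × 2.6 ms = 2.6 ms.
End-to-end = 268.6 ms.

268.6 ms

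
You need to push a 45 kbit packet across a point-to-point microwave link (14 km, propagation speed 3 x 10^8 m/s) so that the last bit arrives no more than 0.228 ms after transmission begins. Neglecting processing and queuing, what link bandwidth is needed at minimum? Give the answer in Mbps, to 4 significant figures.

248.2 Mbps

Propagation delay = 14000 / 300000000 = 0.0466667 ms.
Transmission budget = 0.228 − 0.0466667 = 0.181333 ms.
R ≥ L / t_tx = 45000 bits / 0.000181333 s = 248.2 Mbps.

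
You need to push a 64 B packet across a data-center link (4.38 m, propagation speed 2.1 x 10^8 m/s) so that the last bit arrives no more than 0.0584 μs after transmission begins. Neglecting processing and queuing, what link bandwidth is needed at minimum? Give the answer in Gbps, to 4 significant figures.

13.64 Gbps

L = 512 bits.
Propagation delay = 4.38 / 210000000 = 0.0208571 μs.
Transmission budget = 0.0584 − 0.0208571 = 0.0375429 μs.
R ≥ L / t_tx = 512 bits / 3.75429e-08 s = 13.64 Gbps.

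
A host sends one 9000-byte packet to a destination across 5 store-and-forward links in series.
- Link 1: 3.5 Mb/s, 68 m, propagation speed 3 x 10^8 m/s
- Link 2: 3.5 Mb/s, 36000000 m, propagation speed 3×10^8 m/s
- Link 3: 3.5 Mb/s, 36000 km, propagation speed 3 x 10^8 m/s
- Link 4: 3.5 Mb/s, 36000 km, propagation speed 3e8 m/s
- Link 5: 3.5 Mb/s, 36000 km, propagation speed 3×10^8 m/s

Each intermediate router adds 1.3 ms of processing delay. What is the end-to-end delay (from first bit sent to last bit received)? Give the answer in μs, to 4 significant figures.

588100 μs

L = 9000 × 8 = 72000 bits.
Transmission delay per hop = L/R = 72000/3500000 = 20571.4 μs; 5 hops → 102857 μs.
Propagation delays (d/s per hop): 0.226667, 120000, 120000, 120000, 120000 μs; sum = 480000 μs.
Processing at 4 router(s): 4 × 1.3 ms = 5200 μs.
End-to-end = 588100 μs.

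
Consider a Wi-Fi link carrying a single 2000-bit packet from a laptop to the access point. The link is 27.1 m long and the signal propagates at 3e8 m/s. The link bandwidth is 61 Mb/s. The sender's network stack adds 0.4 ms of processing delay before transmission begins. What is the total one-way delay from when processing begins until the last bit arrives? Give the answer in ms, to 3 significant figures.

Transmission delay = L/R = 2000 / 61000000 = 0.0327869 ms.
Propagation delay = d/s = 27.1 m / 300000000 m/s = 9.03333e-05 ms.
Plus processing delay 0.4 ms = 0.4 ms.
Total = 0.433 ms.

0.433 ms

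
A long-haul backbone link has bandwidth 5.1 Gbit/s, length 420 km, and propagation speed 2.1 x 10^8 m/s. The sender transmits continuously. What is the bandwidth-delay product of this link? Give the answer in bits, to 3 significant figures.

10200000 bits

Propagation delay = 420000 / 210000000 = 0.002 s.
BDP = R × t_prop = 5100000000 × 0.002 = 10200000 bits.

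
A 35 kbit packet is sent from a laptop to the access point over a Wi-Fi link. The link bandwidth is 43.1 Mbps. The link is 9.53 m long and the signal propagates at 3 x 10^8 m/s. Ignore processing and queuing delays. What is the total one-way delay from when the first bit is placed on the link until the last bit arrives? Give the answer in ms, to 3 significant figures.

0.812 ms

L = 35000 bits.
Transmission delay = L/R = 35000 / 43100000 = 0.812065 ms.
Propagation delay = d/s = 9.53 m / 300000000 m/s = 3.17667e-05 ms.
Total = 0.812 ms.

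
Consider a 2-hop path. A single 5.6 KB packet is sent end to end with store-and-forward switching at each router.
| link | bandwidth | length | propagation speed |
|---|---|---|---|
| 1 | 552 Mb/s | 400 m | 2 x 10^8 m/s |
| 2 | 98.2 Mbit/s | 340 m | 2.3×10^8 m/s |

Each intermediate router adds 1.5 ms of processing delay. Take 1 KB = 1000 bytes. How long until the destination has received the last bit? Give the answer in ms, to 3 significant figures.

L = 44800 bits.
Transmission delays (L/R per hop): 0.0811594, 0.456212 ms; sum = 0.537371 ms.
Propagation delays (d/s per hop): 0.002, 0.00147826 ms; sum = 0.00347826 ms.
Processing at 1 router(s): 1 × 1.5 ms = 1.5 ms.
End-to-end = 2.04 ms.

2.04 ms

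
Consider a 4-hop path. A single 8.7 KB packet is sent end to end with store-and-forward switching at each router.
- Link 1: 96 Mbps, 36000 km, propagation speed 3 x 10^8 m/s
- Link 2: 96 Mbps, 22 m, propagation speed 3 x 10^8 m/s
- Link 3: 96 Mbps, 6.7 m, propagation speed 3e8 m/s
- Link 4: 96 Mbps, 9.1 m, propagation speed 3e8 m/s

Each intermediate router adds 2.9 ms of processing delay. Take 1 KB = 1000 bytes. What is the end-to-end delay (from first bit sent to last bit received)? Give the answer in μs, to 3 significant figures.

132000 μs

L = 69600 bits.
Transmission delay per hop = L/R = 69600/96000000 = 725 μs; 4 hops → 2900 μs.
Propagation delays (d/s per hop): 120000, 0.0733333, 0.0223333, 0.0303333 μs; sum = 120000 μs.
Processing at 3 router(s): 3 × 2.9 ms = 8700 μs.
End-to-end = 132000 μs.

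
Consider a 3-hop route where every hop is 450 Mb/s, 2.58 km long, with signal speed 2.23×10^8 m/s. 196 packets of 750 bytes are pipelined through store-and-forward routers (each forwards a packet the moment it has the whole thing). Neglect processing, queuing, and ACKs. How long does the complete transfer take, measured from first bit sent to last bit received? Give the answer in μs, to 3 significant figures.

Per-hop transmission t_tx = L/R = 6000/450000000 = 13.3333 μs.
Per-hop propagation t_prop = 2580/223000000 = 11.5695 μs.
Pipeline fill: first packet needs 3·t_tx to clear all hops; remaining 195 packets each add one t_tx.
Total = (3+196-1)·t_tx + 3·t_prop = 198·13.3333 + 3·11.5695 = 2670 μs.

2670 μs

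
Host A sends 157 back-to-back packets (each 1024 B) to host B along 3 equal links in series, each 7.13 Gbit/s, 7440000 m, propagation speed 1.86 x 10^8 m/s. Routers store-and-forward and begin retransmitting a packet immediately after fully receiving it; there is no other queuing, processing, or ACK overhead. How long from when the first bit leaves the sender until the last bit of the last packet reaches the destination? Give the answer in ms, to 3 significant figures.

120 ms

Per-hop transmission t_tx = L/R = 8192/7130000000 = 0.00114895 ms.
Per-hop propagation t_prop = 7440000/186000000 = 40 ms.
Pipeline fill: first packet needs 3·t_tx to clear all hops; remaining 156 packets each add one t_tx.
Total = (3+157-1)·t_tx + 3·t_prop = 159·0.00114895 + 3·40 = 120 ms.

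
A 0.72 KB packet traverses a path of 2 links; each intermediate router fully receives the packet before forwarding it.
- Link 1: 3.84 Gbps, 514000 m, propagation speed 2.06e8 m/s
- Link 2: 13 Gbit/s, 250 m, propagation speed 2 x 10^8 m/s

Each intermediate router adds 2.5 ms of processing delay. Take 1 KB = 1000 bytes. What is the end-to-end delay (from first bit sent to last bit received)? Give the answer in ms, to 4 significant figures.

4.998 ms

L = 5760 bits.
Transmission delays (L/R per hop): 0.0015, 0.000443077 ms; sum = 0.00194308 ms.
Propagation delays (d/s per hop): 2.49515, 0.00125 ms; sum = 2.4964 ms.
Processing at 1 router(s): 1 × 2.5 ms = 2.5 ms.
End-to-end = 4.998 ms.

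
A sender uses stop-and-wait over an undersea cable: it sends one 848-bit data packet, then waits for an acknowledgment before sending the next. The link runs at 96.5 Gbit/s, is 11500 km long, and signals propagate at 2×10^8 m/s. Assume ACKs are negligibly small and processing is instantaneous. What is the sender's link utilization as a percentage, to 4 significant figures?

0.000007641 %

t_tx = L/R = 848/96500000000 = 8.78756e-09 s.
t_prop = 11500000/200000000 = 0.0575 s; RTT = 0.115 s.
Cycle = t_tx + RTT = 0.115 s.
Utilization = t_tx / cycle = 8.78756e-09/0.115 = 0.000007641 %.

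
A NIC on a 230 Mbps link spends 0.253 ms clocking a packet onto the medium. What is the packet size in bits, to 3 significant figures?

L = R × t_tx = 230000000 b/s × 0.000253 s = 58190 bits.

58200 bits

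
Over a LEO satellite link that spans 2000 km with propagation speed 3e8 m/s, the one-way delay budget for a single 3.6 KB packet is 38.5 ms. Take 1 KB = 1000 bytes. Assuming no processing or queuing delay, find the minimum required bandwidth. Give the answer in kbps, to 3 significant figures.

L = 28800 bits.
Propagation delay = 2000000 / 300000000 = 6.66667 ms.
Transmission budget = 38.5 − 6.66667 = 31.8333 ms.
R ≥ L / t_tx = 28800 bits / 0.0318333 s = 905 kbps.

905 kbps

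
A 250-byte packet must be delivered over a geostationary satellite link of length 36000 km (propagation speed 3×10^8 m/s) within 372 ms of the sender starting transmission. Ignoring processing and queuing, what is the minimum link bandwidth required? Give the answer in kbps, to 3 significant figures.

L = 2000 bits.
Propagation delay = 36000000 / 300000000 = 120 ms.
Transmission budget = 372 − 120 = 252 ms.
R ≥ L / t_tx = 2000 bits / 0.252 s = 7.94 kbps.

7.94 kbps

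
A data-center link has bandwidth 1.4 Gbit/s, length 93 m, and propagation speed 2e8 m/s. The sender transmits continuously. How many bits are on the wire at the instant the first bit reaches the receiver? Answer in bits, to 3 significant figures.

Propagation delay = 93 / 200000000 = 4.65e-07 s.
BDP = R × t_prop = 1400000000 × 4.65e-07 = 651 bits.

651 bits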